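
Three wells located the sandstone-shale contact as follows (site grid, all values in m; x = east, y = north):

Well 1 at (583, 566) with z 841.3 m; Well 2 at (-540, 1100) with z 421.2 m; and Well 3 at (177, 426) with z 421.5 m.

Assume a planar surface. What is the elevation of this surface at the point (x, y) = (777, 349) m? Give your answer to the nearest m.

Let the plane be z = a·x + b·y + c.
Well 2−Well 1: −1123a + 534b = −420.1;  Well 3−Well 1: −406a − 140b = −419.8.
Solving gives a = 0.75660, b = 0.80443.
Then c = 841.3 − a·583 − b·566 = −55.10.
At (777, 349): z = 587.9 + 280.7 − 55.10 = 813.5 m.

814 m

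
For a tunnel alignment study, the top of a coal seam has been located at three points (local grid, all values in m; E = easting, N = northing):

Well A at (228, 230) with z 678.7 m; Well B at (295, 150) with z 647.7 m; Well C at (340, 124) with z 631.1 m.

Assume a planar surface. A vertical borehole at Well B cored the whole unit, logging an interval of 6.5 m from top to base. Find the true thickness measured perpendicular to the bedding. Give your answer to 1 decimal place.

Two edge vectors: Well A→Well B = (67, -80, -31), Well A→Well C = (112, -106, -47.6).
Normal n = (Well A→Well B) × (Well A→Well C) = (522, -282.8, 1858).
So ∂z/∂E = −n_x/n_z = −0.28095 and ∂z/∂N = −n_y/n_z = 0.15221.
|∇z| = √(a²+b²) = 0.31953, so dip δ = arctan(0.31953) = 17.72°.
True thickness = vertical thickness × cos δ = 6.5 × cos 17.72° = 6.2 m.

6.2 m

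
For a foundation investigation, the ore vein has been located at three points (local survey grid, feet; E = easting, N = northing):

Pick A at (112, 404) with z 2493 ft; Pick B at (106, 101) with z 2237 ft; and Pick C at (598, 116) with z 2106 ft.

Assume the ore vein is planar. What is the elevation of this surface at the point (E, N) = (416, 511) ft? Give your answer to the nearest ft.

Let the plane be z = a·E + b·N + c.
Pick B−Pick A: −6a − 303b = −256;  Pick C−Pick A: 486a − 288b = −387.
Solving gives a = −0.29220, b = 0.85067.
Then c = 2493 − a·112 − b·404 = 2182.05.
At (416, 511): z = −121.6 + 434.7 + 2182.05 = 2495.2 ft.

2495 ft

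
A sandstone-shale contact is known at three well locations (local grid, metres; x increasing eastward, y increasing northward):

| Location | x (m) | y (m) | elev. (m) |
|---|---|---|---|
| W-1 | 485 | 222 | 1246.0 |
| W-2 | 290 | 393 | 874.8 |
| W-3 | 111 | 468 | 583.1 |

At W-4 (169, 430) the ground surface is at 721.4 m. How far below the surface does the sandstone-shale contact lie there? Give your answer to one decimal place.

Two edge vectors: W-1→W-2 = (-195, 171, -371.2), W-1→W-3 = (-374, 246, -662.9).
Normal n = (W-1→W-2) × (W-1→W-3) = (-22040.7, 9563.3, 15984).
So ∂z/∂x = −n_x/n_z = 1.37892 and ∂z/∂y = −n_y/n_z = −0.59830.
Intercept c from W-1: 1246 − 668.78 + 132.82 = 710.05.
At (169, 430): z_contact = 233.04 − 257.27 + 710.05 = 685.81 m.
Depth below ground = 721.4 − 685.81 = 35.6 m.

35.6 m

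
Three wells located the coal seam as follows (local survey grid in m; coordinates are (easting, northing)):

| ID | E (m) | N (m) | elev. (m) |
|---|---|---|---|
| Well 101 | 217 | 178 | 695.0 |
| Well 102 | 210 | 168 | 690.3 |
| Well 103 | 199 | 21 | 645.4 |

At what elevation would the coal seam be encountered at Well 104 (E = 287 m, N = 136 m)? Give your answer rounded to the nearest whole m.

701 m

Two edge vectors: Well 101→Well 102 = (-7, -10, -4.7), Well 101→Well 103 = (-18, -157, -49.6).
Normal n = (Well 101→Well 102) × (Well 101→Well 103) = (-241.9, -262.6, 919).
So ∂z/∂E = −n_x/n_z = 0.26322 and ∂z/∂N = −n_y/n_z = 0.28575.
Intercept c from Well 101: 695 − 57.12 − 50.86 = 587.02.
At (287, 136): z = 75.5 + 38.9 + 587.02 = 701.4 m.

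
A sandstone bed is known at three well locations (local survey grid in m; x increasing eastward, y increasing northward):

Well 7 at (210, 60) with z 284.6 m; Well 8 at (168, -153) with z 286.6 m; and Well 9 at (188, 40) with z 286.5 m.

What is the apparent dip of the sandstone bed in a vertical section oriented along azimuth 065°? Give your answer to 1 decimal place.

4.7°

Two edge vectors: Well 7→Well 8 = (-42, -213, 2), Well 7→Well 9 = (-22, -20, 1.9).
Normal n = (Well 7→Well 8) × (Well 7→Well 9) = (-364.7, 35.8, -3846).
So ∂z/∂x = −n_x/n_z = −0.09483 and ∂z/∂y = −n_y/n_z = 0.00931.
Unit vector along 065° is (sin 65°, cos 65°) = (0.9063, 0.4226).
Slope in that direction = a·(0.9063) + b·(0.4226) = −0.08201.
Apparent dip = arctan|0.08201| = 4.7° (true dip is 5.4°, so apparent ≤ true as expected).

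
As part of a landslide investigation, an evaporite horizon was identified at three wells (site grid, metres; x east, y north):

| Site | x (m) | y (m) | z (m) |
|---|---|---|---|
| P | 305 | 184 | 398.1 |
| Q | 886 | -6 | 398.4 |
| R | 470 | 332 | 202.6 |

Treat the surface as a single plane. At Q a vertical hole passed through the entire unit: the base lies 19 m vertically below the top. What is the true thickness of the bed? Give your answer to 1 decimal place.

13.3 m

Two edge vectors: P→Q = (581, -190, 0.3), P→R = (165, 148, -195.5).
Normal n = (P→Q) × (P→R) = (37100.6, 113635, 117338).
So ∂z/∂x = −n_x/n_z = −0.31619 and ∂z/∂y = −n_y/n_z = −0.96844.
|∇z| = √(a²+b²) = 1.01875, so dip δ = arctan(1.01875) = 45.53°.
True thickness = vertical thickness × cos δ = 19 × cos 45.53° = 13.3 m.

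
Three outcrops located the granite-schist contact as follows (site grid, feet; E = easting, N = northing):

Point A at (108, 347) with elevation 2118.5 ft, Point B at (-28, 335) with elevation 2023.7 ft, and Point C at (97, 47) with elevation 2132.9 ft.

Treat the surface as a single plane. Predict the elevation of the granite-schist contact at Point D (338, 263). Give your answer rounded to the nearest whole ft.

2287 ft

Let the plane be z = a·E + b·N + c.
Point B−Point A: −136a − 12b = −94.8;  Point C−Point A: −11a − 300b = 14.4.
Solving gives a = 0.70357, b = −0.07380.
Then c = 2118.5 − a·108 − b·347 = 2068.12.
At (338, 263): z = 237.8 − 19.4 + 2068.12 = 2286.5 ft.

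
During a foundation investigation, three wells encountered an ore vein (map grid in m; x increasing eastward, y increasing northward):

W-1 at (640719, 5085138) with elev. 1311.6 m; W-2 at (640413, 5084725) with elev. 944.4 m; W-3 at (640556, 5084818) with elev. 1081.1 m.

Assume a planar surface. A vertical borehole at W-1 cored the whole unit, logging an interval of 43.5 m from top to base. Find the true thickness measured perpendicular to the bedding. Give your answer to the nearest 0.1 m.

Let the plane be z = a·x + b·y + c.
W-2−W-1: −306a − 413b = −367.2;  W-3−W-1: −163a − 320b = −230.5.
Solving gives a = 0.72898, b = 0.34899.
|∇z| = √(a²+b²) = 0.80821, so dip δ = arctan(0.80821) = 38.95°.
True thickness = vertical thickness × cos δ = 43.5 × cos 38.95° = 33.8 m.

33.8 m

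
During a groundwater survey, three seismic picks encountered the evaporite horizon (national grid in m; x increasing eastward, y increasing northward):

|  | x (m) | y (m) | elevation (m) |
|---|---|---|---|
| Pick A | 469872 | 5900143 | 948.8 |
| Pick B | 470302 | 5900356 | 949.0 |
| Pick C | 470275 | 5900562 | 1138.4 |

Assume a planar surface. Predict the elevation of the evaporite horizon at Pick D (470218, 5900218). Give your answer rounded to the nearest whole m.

866 m

Two edge vectors: Pick A→Pick B = (430, 213, 0.2), Pick A→Pick C = (403, 419, 189.6).
Normal n = (Pick A→Pick B) × (Pick A→Pick C) = (40301, -81447.4, 94331).
So ∂z/∂x = −n_x/n_z = −0.42722965 and ∂z/∂y = −n_y/n_z = 0.86342136.
Intercept c from Pick A: 948.8 + 200743.25 − 5094309.47 = −4892617.42.
At (470218, 5900218): z = −200891.1 + 5094374.2 − 4892617.42 = 865.7 m.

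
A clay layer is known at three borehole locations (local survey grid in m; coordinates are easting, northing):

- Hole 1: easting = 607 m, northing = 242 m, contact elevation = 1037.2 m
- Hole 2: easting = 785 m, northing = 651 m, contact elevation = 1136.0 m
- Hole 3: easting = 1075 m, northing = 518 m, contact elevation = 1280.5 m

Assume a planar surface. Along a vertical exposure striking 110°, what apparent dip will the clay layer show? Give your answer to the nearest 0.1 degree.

Two edge vectors: Hole 1→Hole 2 = (178, 409, 98.8), Hole 1→Hole 3 = (468, 276, 243.3).
Normal n = (Hole 1→Hole 2) × (Hole 1→Hole 3) = (72240.9, 2931, -142284).
So ∂z/∂easting = −n_x/n_z = 0.50772 and ∂z/∂northing = −n_y/n_z = 0.02060.
Unit vector along 110° is (sin 110°, cos 110°) = (0.9397, -0.3420).
Slope in that direction = a·(0.9397) + b·(-0.3420) = 0.47006.
Apparent dip = arctan|0.47006| = 25.2° (true dip is 26.9°, so apparent ≤ true as expected).

25.2°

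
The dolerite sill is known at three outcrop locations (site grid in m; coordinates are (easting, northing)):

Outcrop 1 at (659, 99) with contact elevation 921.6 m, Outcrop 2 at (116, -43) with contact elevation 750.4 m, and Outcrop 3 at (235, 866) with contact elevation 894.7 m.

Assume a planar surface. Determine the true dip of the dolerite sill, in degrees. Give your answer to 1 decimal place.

Two edge vectors: Outcrop 1→Outcrop 2 = (-543, -142, -171.2), Outcrop 1→Outcrop 3 = (-424, 767, -26.9).
Normal n = (Outcrop 1→Outcrop 2) × (Outcrop 1→Outcrop 3) = (135130.2, 57982.1, -476689).
So ∂z/∂E = −n_x/n_z = 0.28348 and ∂z/∂N = −n_y/n_z = 0.12164.
Gradient magnitude |∇z| = √(a² + b²) = √(0.08036 + 0.01480) = 0.30847.
True dip = arctan(0.30847) = 17.1°, dipping toward WSW (azimuth ≈ 247°).

17.1°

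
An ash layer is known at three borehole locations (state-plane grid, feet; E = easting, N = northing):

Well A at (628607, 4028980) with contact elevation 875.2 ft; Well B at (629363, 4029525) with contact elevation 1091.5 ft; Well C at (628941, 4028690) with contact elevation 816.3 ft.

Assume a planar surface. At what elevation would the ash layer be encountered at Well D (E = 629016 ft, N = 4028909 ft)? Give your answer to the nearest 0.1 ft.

Let the plane be z = a·E + b·N + c.
Well B−Well A: 756a + 545b = 216.3;  Well C−Well A: 334a − 290b = −58.9.
Solving gives a = 0.076323922, b = 0.291007551.
Then c = 875.2 − a·628607 − b·4028980 = −1219566.15.
At (629016, 4028909): z = 48009.0 + 1172442.9 − 1219566.15 = 885.8 ft.

885.8 ft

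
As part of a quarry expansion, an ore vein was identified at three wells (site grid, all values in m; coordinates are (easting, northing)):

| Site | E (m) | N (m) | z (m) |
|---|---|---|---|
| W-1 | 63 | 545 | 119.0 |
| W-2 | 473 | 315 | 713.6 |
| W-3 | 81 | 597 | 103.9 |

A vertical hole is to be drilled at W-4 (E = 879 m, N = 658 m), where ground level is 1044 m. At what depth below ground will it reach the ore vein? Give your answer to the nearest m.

120 m

Let the plane be z = a·E + b·N + c.
W-2−W-1: 410a − 230b = 594.6;  W-3−W-1: 18a + 52b = −15.1.
Solving gives a = 1.07801, b = −0.66354.
Then c = 119 − a·63 − b·545 = 412.72.
At (879, 658): z_contact = 947.6 − 436.6 + 412.72 = 923.7 m.
Depth below ground = 1044 − 923.7 = 120 m.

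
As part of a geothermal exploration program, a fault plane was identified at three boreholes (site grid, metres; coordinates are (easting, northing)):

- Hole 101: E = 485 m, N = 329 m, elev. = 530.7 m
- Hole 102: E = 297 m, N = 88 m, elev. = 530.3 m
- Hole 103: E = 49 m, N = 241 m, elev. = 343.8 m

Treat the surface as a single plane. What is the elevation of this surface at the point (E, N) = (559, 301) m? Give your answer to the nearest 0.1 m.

Let the plane be z = a·E + b·N + c.
Hole 102−Hole 101: −188a − 241b = −0.4;  Hole 103−Hole 101: −436a − 88b = −186.9.
Solving gives a = 0.50838, b = −0.39492.
Then c = 530.7 − a·485 − b·329 = 414.06.
At (559, 301): z = 284.2 − 118.9 + 414.06 = 579.4 m.

579.4 m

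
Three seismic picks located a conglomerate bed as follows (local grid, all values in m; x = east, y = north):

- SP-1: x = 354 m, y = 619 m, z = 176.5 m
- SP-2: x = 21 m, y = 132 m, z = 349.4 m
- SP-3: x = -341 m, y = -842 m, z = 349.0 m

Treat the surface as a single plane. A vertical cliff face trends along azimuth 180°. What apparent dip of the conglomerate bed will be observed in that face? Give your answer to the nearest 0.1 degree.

23.0°

Let the plane be z = a·x + b·y + c.
SP-2−SP-1: −333a − 487b = 172.9;  SP-3−SP-1: −695a − 1461b = 172.5.
Solving gives a = −1.13882, b = 0.42367.
Unit vector along 180° is (sin 180°, cos 180°) = (0.0000, -1.0000).
Slope in that direction = a·(0.0000) + b·(-1.0000) = −0.42367.
Apparent dip = arctan|0.42367| = 23.0° (true dip is 50.5°, so apparent ≤ true as expected).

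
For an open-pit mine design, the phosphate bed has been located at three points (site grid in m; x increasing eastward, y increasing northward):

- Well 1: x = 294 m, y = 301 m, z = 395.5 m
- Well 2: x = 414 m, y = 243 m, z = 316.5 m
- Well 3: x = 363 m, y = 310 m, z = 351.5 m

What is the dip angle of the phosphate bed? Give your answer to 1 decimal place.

32.7°

Two edge vectors: Well 1→Well 2 = (120, -58, -79), Well 1→Well 3 = (69, 9, -44).
Normal n = (Well 1→Well 2) × (Well 1→Well 3) = (3263, -171, 5082).
So ∂z/∂x = −n_x/n_z = −0.64207 and ∂z/∂y = −n_y/n_z = 0.03365.
Gradient magnitude |∇z| = √(a² + b²) = √(0.41225 + 0.00113) = 0.64295.
True dip = arctan(0.64295) = 32.7°, dipping toward E (azimuth ≈ 093°).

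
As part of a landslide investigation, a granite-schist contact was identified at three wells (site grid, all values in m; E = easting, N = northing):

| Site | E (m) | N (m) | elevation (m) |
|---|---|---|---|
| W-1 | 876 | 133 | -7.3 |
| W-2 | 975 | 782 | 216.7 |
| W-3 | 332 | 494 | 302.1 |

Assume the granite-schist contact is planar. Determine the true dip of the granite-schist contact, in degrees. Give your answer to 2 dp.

Two edge vectors: W-1→W-2 = (99, 649, 224), W-1→W-3 = (-544, 361, 309.4).
Normal n = (W-1→W-2) × (W-1→W-3) = (119936.6, -152486.6, 388795).
So ∂z/∂E = −n_x/n_z = −0.30848 and ∂z/∂N = −n_y/n_z = 0.39220.
Gradient magnitude |∇z| = √(a² + b²) = √(0.09516 + 0.15382) = 0.49898.
True dip = arctan(0.49898) = 26.52°, dipping toward SE (azimuth ≈ 142°).

26.52°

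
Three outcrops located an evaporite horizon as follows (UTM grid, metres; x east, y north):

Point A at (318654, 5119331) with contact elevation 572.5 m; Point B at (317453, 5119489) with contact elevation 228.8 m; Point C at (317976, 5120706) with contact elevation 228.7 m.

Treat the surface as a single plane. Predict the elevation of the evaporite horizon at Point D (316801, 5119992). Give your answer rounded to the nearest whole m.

-6 m

Two edge vectors: Point A→Point B = (-1201, 158, -343.7), Point A→Point C = (-678, 1375, -343.8).
Normal n = (Point A→Point B) × (Point A→Point C) = (418267.1, -179875.2, -1544251).
So ∂z/∂x = −n_x/n_z = 0.27085435 and ∂z/∂y = −n_y/n_z = −0.11648055.
Intercept c from Point A: 572.5 − 86308.82 + 596302.47 = 510566.15.
At (316801, 5119992): z = 85806.9 − 596379.5 + 510566.15 = -6.4 m.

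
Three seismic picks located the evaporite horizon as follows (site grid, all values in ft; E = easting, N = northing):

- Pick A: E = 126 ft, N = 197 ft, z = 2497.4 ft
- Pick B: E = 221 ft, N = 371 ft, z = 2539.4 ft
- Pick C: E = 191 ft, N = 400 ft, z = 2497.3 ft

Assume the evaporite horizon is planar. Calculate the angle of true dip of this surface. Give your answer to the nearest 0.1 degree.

48.4°

Two edge vectors: Pick A→Pick B = (95, 174, 42), Pick A→Pick C = (65, 203, -0.1).
Normal n = (Pick A→Pick B) × (Pick A→Pick C) = (-8543.4, 2739.5, 7975).
So ∂z/∂E = −n_x/n_z = 1.07127 and ∂z/∂N = −n_y/n_z = −0.34351.
Gradient magnitude |∇z| = √(a² + b²) = √(1.14763 + 0.11800) = 1.12500.
True dip = arctan(1.12500) = 48.4°, dipping toward WNW (azimuth ≈ 288°).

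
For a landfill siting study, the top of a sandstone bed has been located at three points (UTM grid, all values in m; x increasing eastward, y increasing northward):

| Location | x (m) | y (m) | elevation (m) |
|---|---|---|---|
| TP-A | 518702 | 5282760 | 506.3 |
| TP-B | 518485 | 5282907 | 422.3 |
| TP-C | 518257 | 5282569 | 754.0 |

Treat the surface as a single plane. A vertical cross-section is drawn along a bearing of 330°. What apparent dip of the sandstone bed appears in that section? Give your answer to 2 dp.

Two edge vectors: TP-A→TP-B = (-217, 147, -84), TP-A→TP-C = (-445, -191, 247.7).
Normal n = (TP-A→TP-B) × (TP-A→TP-C) = (20367.9, 91130.9, 106862).
So ∂z/∂x = −n_x/n_z = −0.19060 and ∂z/∂y = −n_y/n_z = −0.85279.
Unit vector along 330° is (sin 330°, cos 330°) = (-0.5000, 0.8660).
Slope in that direction = a·(-0.5000) + b·(0.8660) = −0.64324.
Apparent dip = arctan|0.64324| = 32.75° (true dip is 41.1°, so apparent ≤ true as expected).

32.75°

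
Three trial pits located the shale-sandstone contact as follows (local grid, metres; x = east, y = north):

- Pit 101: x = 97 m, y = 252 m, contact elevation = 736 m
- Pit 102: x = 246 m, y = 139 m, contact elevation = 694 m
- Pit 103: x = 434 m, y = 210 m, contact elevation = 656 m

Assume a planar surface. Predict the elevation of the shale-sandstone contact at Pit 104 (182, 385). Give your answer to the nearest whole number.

Two edge vectors: Pit 101→Pit 102 = (149, -113, -42), Pit 101→Pit 103 = (337, -42, -80).
Normal n = (Pit 101→Pit 102) × (Pit 101→Pit 103) = (7276, -2234, 31823).
So ∂z/∂x = −n_x/n_z = −0.22864 and ∂z/∂y = −n_y/n_z = 0.07020.
Intercept c from Pit 101: 736 + 22.18 − 17.69 = 740.49.
At (182, 385): z = −41.6 + 27.0 + 740.49 = 725.9 m.

726 m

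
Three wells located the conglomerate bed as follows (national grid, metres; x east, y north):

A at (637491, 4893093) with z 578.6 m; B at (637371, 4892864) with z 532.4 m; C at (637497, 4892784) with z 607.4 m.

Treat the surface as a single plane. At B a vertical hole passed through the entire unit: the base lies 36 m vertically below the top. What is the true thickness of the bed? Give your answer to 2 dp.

Let the plane be z = a·x + b·y + c.
B−A: −120a − 229b = −46.2;  C−A: 6a − 309b = 28.8.
Solving gives a = 0.54275, b = −0.08267.
|∇z| = √(a²+b²) = 0.54901, so dip δ = arctan(0.54901) = 28.77°.
True thickness = vertical thickness × cos δ = 36 × cos 28.77° = 31.56 m.

31.56 m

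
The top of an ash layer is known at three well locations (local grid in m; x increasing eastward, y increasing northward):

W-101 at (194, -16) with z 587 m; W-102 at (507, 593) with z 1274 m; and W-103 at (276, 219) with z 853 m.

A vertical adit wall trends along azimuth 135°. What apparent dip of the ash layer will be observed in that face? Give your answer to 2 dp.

39.44°

Let the plane be z = a·x + b·y + c.
W-102−W-101: 313a + 609b = 687;  W-103−W-101: 82a + 235b = 266.
Solving gives a = −0.02325, b = 1.14003.
Unit vector along 135° is (sin 135°, cos 135°) = (0.7071, -0.7071).
Slope in that direction = a·(0.7071) + b·(-0.7071) = −0.82256.
Apparent dip = arctan|0.82256| = 39.44° (true dip is 48.7°, so apparent ≤ true as expected).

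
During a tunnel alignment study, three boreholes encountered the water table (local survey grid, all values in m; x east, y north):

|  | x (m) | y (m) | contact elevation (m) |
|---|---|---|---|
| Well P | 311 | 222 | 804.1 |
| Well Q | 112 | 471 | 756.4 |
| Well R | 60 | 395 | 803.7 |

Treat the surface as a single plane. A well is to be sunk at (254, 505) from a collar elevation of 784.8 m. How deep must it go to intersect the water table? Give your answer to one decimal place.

84.0 m

Two edge vectors: Well P→Well Q = (-199, 249, -47.7), Well P→Well R = (-251, 173, -0.4).
Normal n = (Well P→Well Q) × (Well P→Well R) = (8152.5, 11893.1, 28072).
So ∂z/∂x = −n_x/n_z = −0.29041 and ∂z/∂y = −n_y/n_z = −0.42366.
Intercept c from Well P: 804.1 + 90.32 + 94.05 = 988.47.
At (254, 505): z_contact = −73.77 − 213.95 + 988.47 = 700.76 m.
Depth below ground = 784.8 − 700.76 = 84.0 m.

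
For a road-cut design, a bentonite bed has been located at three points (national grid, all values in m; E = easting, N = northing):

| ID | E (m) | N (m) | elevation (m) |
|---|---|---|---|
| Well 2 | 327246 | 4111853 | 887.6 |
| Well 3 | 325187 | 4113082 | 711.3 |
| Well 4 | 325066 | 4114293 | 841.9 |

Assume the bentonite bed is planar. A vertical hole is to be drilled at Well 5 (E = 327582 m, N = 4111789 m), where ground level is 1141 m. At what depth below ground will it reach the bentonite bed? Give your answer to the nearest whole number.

208 m

Let the plane be z = a·E + b·N + c.
Well 3−Well 2: −2059a + 1229b = −176.3;  Well 4−Well 2: −2180a + 2440b = −45.7.
Solving gives a = 0.15950882, b = 0.12378247.
Then c = 887.6 − a·327246 − b·4111853 = −560286.33.
At (327582, 4111789): z_contact = 52252.2 + 508967.4 − 560286.33 = 933.3 m.
Depth below ground = 1141 − 933.3 = 208 m.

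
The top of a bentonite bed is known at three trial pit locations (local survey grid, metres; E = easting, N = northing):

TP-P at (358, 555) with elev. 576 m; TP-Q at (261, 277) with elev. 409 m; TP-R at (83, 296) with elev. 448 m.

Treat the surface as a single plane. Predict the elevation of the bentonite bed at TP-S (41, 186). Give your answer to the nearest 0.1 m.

Let the plane be z = a·E + b·N + c.
TP-Q−TP-P: −97a − 278b = −167;  TP-R−TP-P: −275a − 259b = −128.
Solving gives a = −0.14941, b = 0.65285.
Then c = 576 − a·358 − b·555 = 267.16.
At (41, 186): z = −6.1 + 121.4 + 267.16 = 382.5 m.

382.5 m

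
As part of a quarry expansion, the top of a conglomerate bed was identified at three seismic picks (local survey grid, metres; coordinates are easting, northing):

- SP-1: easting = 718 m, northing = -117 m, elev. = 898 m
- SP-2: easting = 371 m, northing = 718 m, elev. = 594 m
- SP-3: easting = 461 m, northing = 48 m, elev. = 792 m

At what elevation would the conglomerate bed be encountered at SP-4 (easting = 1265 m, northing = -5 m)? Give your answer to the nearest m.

Let the plane be z = a·easting + b·northing + c.
SP-2−SP-1: −347a + 835b = −304;  SP-3−SP-1: −257a + 165b = −106.
Solving gives a = 0.24374, b = −0.26278.
Then c = 898 − a·718 − b·-117 = 692.25.
At (1265, -5): z = 308.3 + 1.3 + 692.25 = 1001.9 m.

1002 m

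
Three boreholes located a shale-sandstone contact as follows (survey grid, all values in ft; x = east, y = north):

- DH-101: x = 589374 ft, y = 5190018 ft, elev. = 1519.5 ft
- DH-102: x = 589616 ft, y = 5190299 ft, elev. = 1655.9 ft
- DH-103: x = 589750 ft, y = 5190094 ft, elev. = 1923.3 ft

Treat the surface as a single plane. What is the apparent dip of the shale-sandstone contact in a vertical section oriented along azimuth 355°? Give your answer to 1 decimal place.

Let the plane be z = a·x + b·y + c.
DH-102−DH-101: 242a + 281b = 136.4;  DH-103−DH-101: 376a + 76b = 403.8.
Solving gives a = 1.18149, b = −0.53210.
Unit vector along 355° is (sin 355°, cos 355°) = (-0.0872, 0.9962).
Slope in that direction = a·(-0.0872) + b·(0.9962) = −0.63305.
Apparent dip = arctan|0.63305| = 32.3° (true dip is 52.3°, so apparent ≤ true as expected).

32.3°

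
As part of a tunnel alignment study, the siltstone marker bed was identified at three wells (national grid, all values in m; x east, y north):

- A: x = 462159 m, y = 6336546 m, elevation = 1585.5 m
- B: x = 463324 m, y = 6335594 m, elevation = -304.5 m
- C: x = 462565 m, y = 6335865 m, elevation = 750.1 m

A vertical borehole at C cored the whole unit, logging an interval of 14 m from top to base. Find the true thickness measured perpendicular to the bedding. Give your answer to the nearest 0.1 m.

8.5 m

Two edge vectors: A→B = (1165, -952, -1890), A→C = (406, -681, -835.4).
Normal n = (A→B) × (A→C) = (-491789.2, 205901, -406853).
So ∂z/∂x = −n_x/n_z = −1.20876 and ∂z/∂y = −n_y/n_z = 0.50608.
|∇z| = √(a²+b²) = 1.31043, so dip δ = arctan(1.31043) = 52.65°.
True thickness = vertical thickness × cos δ = 14 × cos 52.65° = 8.5 m.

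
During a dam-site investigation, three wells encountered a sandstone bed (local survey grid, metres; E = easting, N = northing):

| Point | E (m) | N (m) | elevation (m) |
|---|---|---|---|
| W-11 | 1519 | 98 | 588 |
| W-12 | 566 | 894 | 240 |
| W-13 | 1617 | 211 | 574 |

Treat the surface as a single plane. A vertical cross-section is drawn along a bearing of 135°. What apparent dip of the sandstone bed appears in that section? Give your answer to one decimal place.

Let the plane be z = a·E + b·N + c.
W-12−W-11: −953a + 796b = −348;  W-13−W-11: 98a + 113b = −14.
Solving gives a = 0.15175, b = −0.25550.
Unit vector along 135° is (sin 135°, cos 135°) = (0.7071, -0.7071).
Slope in that direction = a·(0.7071) + b·(-0.7071) = 0.28797.
Apparent dip = arctan|0.28797| = 16.1° (true dip is 16.6°, so apparent ≤ true as expected).

16.1°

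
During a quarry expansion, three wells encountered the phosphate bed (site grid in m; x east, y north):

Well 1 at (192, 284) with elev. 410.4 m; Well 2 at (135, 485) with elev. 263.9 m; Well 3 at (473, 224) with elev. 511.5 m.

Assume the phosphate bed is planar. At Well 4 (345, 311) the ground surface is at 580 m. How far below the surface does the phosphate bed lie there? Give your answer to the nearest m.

154 m

Two edge vectors: Well 1→Well 2 = (-57, 201, -146.5), Well 1→Well 3 = (281, -60, 101.1).
Normal n = (Well 1→Well 2) × (Well 1→Well 3) = (11531.1, -35403.8, -53061).
So ∂z/∂x = −n_x/n_z = 0.21732 and ∂z/∂y = −n_y/n_z = −0.66723.
Intercept c from Well 1: 410.4 − 41.73 + 189.49 = 558.17.
At (345, 311): z_contact = 75.0 − 207.5 + 558.17 = 425.6 m.
Depth below ground = 580 − 425.6 = 154 m.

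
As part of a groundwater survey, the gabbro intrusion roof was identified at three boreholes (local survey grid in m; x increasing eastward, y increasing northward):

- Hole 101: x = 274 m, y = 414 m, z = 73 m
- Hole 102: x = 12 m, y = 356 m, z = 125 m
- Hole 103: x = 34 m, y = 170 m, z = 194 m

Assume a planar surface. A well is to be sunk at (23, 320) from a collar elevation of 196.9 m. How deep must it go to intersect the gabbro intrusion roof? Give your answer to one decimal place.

Two edge vectors: Hole 101→Hole 102 = (-262, -58, 52), Hole 101→Hole 103 = (-240, -244, 121).
Normal n = (Hole 101→Hole 102) × (Hole 101→Hole 103) = (5670, 19222, 50008).
So ∂z/∂x = −n_x/n_z = −0.11338 and ∂z/∂y = −n_y/n_z = −0.38438.
Intercept c from Hole 101: 73 + 31.07 + 159.13 = 263.20.
At (23, 320): z_contact = −2.61 − 123.00 + 263.20 = 137.59 m.
Depth below ground = 196.9 − 137.59 = 59.3 m.

59.3 m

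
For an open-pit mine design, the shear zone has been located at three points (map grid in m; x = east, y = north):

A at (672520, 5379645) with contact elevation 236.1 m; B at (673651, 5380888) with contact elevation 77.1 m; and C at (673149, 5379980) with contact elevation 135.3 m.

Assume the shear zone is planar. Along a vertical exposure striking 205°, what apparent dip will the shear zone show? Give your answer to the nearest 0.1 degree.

Let the plane be z = a·x + b·y + c.
B−A: 1131a + 1243b = −159;  C−A: 629a + 335b = −100.8.
Solving gives a = −0.17875, b = 0.03473.
Unit vector along 205° is (sin 205°, cos 205°) = (-0.4226, -0.9063).
Slope in that direction = a·(-0.4226) + b·(-0.9063) = 0.04407.
Apparent dip = arctan|0.04407| = 2.5° (true dip is 10.3°, so apparent ≤ true as expected).

2.5°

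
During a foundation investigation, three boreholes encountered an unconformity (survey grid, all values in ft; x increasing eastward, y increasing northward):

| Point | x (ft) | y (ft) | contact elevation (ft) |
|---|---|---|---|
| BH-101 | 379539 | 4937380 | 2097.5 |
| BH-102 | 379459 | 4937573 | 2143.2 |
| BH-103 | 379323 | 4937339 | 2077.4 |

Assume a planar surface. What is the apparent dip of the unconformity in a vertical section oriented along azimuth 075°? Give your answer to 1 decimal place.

Let the plane be z = a·x + b·y + c.
BH-102−BH-101: −80a + 193b = 45.7;  BH-103−BH-101: −216a − 41b = −20.1.
Solving gives a = 0.04460, b = 0.25527.
Unit vector along 075° is (sin 75°, cos 75°) = (0.9659, 0.2588).
Slope in that direction = a·(0.9659) + b·(0.2588) = 0.10915.
Apparent dip = arctan|0.10915| = 6.2° (true dip is 14.5°, so apparent ≤ true as expected).

6.2°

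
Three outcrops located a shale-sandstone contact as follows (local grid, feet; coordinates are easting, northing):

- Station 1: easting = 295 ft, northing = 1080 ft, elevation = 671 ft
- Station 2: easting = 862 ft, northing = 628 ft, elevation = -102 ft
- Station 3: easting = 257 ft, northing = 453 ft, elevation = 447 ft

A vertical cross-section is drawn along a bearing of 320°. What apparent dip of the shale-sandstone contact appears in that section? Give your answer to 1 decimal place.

44.5°

Let the plane be z = a·easting + b·northing + c.
Station 2−Station 1: 567a − 452b = −773;  Station 3−Station 1: −38a − 627b = −224.
Solving gives a = −1.02881, b = 0.41961.
Unit vector along 320° is (sin 320°, cos 320°) = (-0.6428, 0.7660).
Slope in that direction = a·(-0.6428) + b·(0.7660) = 0.98275.
Apparent dip = arctan|0.98275| = 44.5° (true dip is 48.0°, so apparent ≤ true as expected).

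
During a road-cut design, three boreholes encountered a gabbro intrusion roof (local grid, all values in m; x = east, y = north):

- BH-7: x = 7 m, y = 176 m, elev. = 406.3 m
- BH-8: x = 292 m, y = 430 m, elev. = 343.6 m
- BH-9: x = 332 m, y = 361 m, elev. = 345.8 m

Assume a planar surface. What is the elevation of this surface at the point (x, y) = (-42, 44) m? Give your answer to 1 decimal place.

426.4 m

Let the plane be z = a·x + b·y + c.
BH-8−BH-7: 285a + 254b = −62.7;  BH-9−BH-7: 325a + 185b = −60.5.
Solving gives a = −0.12632, b = −0.10511.
Then c = 406.3 − a·7 − b·176 = 425.68.
At (-42, 44): z = 5.3 − 4.6 + 425.68 = 426.4 m.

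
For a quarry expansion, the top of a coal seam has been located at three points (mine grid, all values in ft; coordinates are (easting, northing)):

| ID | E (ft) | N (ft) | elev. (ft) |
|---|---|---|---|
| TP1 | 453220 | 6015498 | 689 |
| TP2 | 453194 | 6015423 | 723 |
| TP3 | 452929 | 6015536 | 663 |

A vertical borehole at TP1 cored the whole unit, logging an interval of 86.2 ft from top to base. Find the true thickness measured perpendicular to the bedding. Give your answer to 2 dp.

Two edge vectors: TP1→TP2 = (-26, -75, 34), TP1→TP3 = (-291, 38, -26).
Normal n = (TP1→TP2) × (TP1→TP3) = (658, -10570, -22813).
So ∂z/∂E = −n_x/n_z = 0.02884 and ∂z/∂N = −n_y/n_z = −0.46333.
|∇z| = √(a²+b²) = 0.46423, so dip δ = arctan(0.46423) = 24.90°.
True thickness = vertical thickness × cos δ = 86.2 × cos 24.90° = 78.19 ft.

78.19 ft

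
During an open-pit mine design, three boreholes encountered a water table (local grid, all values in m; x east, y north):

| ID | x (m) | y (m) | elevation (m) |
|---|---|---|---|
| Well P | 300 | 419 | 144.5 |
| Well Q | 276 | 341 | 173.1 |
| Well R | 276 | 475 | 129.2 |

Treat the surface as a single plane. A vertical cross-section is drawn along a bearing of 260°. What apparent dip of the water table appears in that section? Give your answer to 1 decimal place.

10.3°

Let the plane be z = a·x + b·y + c.
Well Q−Well P: −24a − 78b = 28.6;  Well R−Well P: −24a + 56b = −15.3.
Solving gives a = −0.12693, b = −0.32761.
Unit vector along 260° is (sin 260°, cos 260°) = (-0.9848, -0.1736).
Slope in that direction = a·(-0.9848) + b·(-0.1736) = 0.18189.
Apparent dip = arctan|0.18189| = 10.3° (true dip is 19.4°, so apparent ≤ true as expected).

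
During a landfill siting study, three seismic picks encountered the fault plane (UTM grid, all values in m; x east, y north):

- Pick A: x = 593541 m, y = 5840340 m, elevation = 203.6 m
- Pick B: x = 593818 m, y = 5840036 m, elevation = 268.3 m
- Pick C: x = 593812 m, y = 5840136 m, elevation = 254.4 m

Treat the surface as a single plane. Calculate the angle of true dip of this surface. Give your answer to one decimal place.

9.1°

Let the plane be z = a·x + b·y + c.
Pick B−Pick A: 277a − 304b = 64.7;  Pick C−Pick A: 271a − 204b = 50.8.
Solving gives a = 0.08674, b = −0.13380.
Gradient magnitude |∇z| = √(a² + b²) = √(0.00752 + 0.01790) = 0.15945.
True dip = arctan(0.15945) = 9.1°, dipping toward NNW (azimuth ≈ 327°).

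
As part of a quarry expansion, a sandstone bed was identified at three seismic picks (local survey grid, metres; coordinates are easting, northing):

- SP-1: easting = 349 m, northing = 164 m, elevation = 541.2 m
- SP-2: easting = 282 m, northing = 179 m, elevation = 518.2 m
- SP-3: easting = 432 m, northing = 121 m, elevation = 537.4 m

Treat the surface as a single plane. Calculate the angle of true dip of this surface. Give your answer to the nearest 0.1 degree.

Let the plane be z = a·easting + b·northing + c.
SP-2−SP-1: −67a + 15b = −23;  SP-3−SP-1: 83a − 43b = −3.8.
Solving gives a = 0.63936, b = 1.32249.
Gradient magnitude |∇z| = √(a² + b²) = √(0.40879 + 1.74899) = 1.46894.
True dip = arctan(1.46894) = 55.8°, dipping toward SSW (azimuth ≈ 206°).

55.8°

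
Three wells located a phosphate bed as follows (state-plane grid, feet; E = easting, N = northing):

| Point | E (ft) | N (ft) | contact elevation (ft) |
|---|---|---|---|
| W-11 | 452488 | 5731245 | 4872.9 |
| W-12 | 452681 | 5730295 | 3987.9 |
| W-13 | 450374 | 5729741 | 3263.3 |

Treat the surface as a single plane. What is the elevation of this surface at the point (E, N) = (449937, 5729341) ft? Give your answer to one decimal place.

Let the plane be z = a·E + b·N + c.
W-12−W-11: 193a − 950b = −885;  W-13−W-11: −2114a − 1504b = −1609.6.
Solving gives a = 0.086175243, b = 0.949086128.
Then c = 4872.9 − a·452488 − b·5731245 = −5473565.49.
At (449937, 5729341): z = 38773.4 + 5437638.1 − 5473565.49 = 2846.0 ft.

2846.0 ft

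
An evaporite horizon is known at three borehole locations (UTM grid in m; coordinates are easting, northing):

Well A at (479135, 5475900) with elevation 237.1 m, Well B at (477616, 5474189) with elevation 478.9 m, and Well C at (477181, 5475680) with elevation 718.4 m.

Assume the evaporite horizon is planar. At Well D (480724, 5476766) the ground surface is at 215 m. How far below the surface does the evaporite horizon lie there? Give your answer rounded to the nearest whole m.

310 m

Two edge vectors: Well A→Well B = (-1519, -1711, 241.8), Well A→Well C = (-1954, -220, 481.3).
Normal n = (Well A→Well B) × (Well A→Well C) = (-770308.3, 258617.5, -3009114).
So ∂z/∂easting = −n_x/n_z = −0.25599173 and ∂z/∂northing = −n_y/n_z = 0.08594473.
Intercept c from Well A: 237.1 + 122654.60 − 470624.76 = −347733.07.
At (480724, 5476766): z_contact = −123061.4 + 470699.2 − 347733.07 = -95.2 m.
Depth below ground = 215 − (-95.2) = 310 m.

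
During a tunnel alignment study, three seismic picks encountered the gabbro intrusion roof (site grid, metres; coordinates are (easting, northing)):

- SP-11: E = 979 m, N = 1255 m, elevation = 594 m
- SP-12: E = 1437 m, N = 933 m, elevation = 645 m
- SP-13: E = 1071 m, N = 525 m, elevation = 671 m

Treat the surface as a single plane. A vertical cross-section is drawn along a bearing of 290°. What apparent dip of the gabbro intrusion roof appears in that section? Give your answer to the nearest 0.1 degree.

4.2°

Two edge vectors: SP-11→SP-12 = (458, -322, 51), SP-11→SP-13 = (92, -730, 77).
Normal n = (SP-11→SP-12) × (SP-11→SP-13) = (12436, -30574, -304716).
So ∂z/∂E = −n_x/n_z = 0.04081 and ∂z/∂N = −n_y/n_z = −0.10034.
Unit vector along 290° is (sin 290°, cos 290°) = (-0.9397, 0.3420).
Slope in that direction = a·(-0.9397) + b·(0.3420) = −0.07267.
Apparent dip = arctan|0.07267| = 4.2° (true dip is 6.2°, so apparent ≤ true as expected).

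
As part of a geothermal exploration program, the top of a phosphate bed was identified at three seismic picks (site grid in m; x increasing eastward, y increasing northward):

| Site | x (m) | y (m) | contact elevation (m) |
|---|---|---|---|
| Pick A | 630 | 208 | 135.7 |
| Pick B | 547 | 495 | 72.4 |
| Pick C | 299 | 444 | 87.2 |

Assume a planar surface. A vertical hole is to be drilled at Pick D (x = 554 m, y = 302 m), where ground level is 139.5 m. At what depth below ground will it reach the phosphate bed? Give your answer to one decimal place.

Two edge vectors: Pick A→Pick B = (-83, 287, -63.3), Pick A→Pick C = (-331, 236, -48.5).
Normal n = (Pick A→Pick B) × (Pick A→Pick C) = (1019.3, 16926.8, 75409).
So ∂z/∂x = −n_x/n_z = −0.01352 and ∂z/∂y = −n_y/n_z = −0.22447.
Intercept c from Pick A: 135.7 + 8.52 + 46.69 = 190.90.
At (554, 302): z_contact = −7.49 − 67.79 + 190.90 = 115.63 m.
Depth below ground = 139.5 − 115.63 = 23.9 m.

23.9 m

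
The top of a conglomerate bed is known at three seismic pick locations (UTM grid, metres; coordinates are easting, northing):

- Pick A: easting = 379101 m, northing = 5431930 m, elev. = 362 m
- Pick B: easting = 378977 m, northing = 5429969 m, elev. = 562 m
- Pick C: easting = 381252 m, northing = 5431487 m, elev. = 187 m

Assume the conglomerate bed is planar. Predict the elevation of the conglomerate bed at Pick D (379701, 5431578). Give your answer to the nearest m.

Let the plane be z = a·easting + b·northing + c.
Pick B−Pick A: −124a − 1961b = 200;  Pick C−Pick A: 2151a − 443b = −175.
Solving gives a = −0.10104626, b = −0.09559932.
Then c = 362 − a·379101 − b·5431930 = 557957.54.
At (379701, 5431578): z = −38367.4 − 519255.2 + 557957.54 = 335.0 m.

335 m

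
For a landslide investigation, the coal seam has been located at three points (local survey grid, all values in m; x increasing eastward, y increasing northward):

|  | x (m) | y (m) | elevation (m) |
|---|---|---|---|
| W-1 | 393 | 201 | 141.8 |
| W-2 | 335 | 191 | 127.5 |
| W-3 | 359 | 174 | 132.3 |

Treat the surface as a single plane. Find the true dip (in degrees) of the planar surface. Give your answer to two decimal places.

Let the plane be z = a·x + b·y + c.
W-2−W-1: −58a − 10b = −14.3;  W-3−W-1: −34a − 27b = −9.5.
Solving gives a = 0.23744, b = 0.05285.
Gradient magnitude |∇z| = √(a² + b²) = √(0.05638 + 0.00279) = 0.24325.
True dip = arctan(0.24325) = 13.67°, dipping toward WSW (azimuth ≈ 257°).

13.67°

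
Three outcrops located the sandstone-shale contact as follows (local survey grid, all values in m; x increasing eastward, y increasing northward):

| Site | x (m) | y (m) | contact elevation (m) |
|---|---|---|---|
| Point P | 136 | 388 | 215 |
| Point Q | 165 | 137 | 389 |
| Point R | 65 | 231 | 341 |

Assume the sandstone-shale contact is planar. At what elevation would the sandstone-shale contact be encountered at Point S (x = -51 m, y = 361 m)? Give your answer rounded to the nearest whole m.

Let the plane be z = a·x + b·y + c.
Point Q−Point P: 29a − 251b = 174;  Point R−Point P: −71a − 157b = 126.
Solving gives a = −0.19254, b = −0.71547.
Then c = 215 − a·136 − b·388 = 518.79.
At (-51, 361): z = 9.8 − 258.3 + 518.79 = 270.3 m.

270 m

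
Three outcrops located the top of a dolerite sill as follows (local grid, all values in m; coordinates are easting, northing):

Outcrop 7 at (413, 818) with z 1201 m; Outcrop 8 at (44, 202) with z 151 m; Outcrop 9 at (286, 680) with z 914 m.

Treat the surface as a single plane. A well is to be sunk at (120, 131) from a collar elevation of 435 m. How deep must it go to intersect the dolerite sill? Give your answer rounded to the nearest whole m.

Let the plane be z = a·easting + b·northing + c.
Outcrop 8−Outcrop 7: −369a − 616b = −1050;  Outcrop 9−Outcrop 7: −127a − 138b = −287.
Solving gives a = 1.16778, b = 1.00502.
Then c = 1201 − a·413 − b·818 = −103.40.
At (120, 131): z_contact = 140.1 + 131.7 − 103.40 = 168.4 m.
Depth below ground = 435 − 168.4 = 267 m.

267 m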